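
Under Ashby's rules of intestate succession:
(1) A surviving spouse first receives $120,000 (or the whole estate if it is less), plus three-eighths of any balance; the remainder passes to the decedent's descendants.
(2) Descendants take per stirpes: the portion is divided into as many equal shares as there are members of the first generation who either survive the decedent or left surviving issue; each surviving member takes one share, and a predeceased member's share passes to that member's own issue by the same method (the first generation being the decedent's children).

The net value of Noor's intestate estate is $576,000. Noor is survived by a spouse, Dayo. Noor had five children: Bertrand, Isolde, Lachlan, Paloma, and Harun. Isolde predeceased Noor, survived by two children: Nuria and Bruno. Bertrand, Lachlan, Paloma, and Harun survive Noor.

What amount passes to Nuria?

Nuria receives $28,500.

Dayo first takes $120,000, leaving a balance of $456,000. Dayo then takes three-eighths of the balance ($171,000), for a total of $291,000. The remaining $285,000 passes to the descendants.
The descendants' portion ($285,000) is divided into 5 shares of $57,000: Bertrand, Lachlan, Paloma, and Harun each take $57,000; Isolde's $57,000 share passes to Isolde's issue.
Isolde's share ($57,000) is divided into 2 shares of $28,500: Nuria and Bruno each take $28,500.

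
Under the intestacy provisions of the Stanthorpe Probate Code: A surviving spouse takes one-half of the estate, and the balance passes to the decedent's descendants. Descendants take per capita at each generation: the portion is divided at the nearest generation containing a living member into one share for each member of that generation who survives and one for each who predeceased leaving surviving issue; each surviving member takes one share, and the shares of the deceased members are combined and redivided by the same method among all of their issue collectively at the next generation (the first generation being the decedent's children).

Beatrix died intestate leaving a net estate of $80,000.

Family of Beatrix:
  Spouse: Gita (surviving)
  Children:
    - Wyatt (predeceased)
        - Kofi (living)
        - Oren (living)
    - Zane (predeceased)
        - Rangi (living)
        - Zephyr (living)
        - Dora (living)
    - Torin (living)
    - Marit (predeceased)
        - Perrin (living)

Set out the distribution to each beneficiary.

Gita takes one-half of $80,000 = $40,000. The remaining $40,000 passes to the descendants.
The descendants' portion ($40,000) is divided at the children's generation into 4 shares of $10,000. Torin takes $10,000. The 3 shares of the deceased (Wyatt, Zane, and Marit) are combined into a pool of $30,000.
That pool ($30,000) is divided at the grandchildren's generation equally among Kofi, Oren, Rangi, Zephyr, Dora, and Perrin: $5,000 each.

Gita: $40,000; Kofi: $5,000; Oren: $5,000; Rangi: $5,000; Zephyr: $5,000; Dora: $5,000; Torin: $10,000; Perrin: $5,000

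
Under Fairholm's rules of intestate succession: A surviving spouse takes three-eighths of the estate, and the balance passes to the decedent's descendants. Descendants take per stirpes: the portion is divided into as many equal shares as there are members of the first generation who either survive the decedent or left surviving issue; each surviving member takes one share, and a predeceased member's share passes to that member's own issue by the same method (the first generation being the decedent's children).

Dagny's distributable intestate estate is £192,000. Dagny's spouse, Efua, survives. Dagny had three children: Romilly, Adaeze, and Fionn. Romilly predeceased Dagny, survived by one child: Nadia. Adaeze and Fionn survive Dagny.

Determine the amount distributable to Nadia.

Nadia receives £40,000.

Efua takes three-eighths of £192,000 = £72,000. The remaining £120,000 passes to the descendants.
The descendants' portion (£120,000) is divided into 3 shares of £40,000: Adaeze and Fionn each take £40,000; Romilly's £40,000 share passes to Romilly's issue.
Romilly's share (£40,000) passes entirely to Nadia.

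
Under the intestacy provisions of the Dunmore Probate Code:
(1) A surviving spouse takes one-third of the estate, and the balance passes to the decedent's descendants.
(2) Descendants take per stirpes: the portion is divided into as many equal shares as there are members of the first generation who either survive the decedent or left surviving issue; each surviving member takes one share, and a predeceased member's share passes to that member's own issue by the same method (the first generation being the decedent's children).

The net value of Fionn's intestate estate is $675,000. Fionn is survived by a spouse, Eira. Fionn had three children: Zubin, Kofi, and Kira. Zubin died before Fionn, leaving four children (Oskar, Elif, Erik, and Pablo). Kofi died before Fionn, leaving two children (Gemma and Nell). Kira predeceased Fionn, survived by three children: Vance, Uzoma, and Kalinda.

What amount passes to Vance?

Eira takes one-third of $675,000 = $225,000. The remaining $450,000 passes to the descendants.
The descendants' portion ($450,000) is divided into 3 shares of $150,000: Zubin's $150,000 share passes to Zubin's issue; Kofi's $150,000 share passes to Kofi's issue; Kira's $150,000 share passes to Kira's issue.
Zubin's share ($150,000) is divided into 4 shares of $37,500: Oskar, Elif, Erik, and Pablo each take $37,500.
Kofi's share ($150,000) is divided into 2 shares of $75,000: Gemma and Nell each take $75,000.
Kira's share ($150,000) is divided into 3 shares of $50,000: Vance, Uzoma, and Kalinda each take $50,000.

Vance receives $50,000.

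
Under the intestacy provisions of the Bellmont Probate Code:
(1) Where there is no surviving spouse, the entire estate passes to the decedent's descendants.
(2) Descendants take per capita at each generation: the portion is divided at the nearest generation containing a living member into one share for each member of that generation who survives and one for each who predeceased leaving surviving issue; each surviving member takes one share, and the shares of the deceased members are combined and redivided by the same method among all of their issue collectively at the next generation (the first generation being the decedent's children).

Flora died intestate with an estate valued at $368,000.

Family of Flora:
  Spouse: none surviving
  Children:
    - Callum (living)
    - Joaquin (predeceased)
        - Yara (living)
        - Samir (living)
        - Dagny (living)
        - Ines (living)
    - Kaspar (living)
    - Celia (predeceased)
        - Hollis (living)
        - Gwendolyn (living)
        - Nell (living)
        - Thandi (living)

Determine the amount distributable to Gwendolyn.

Gwendolyn receives $23,000.

The entire $368,000 passes to the descendants.
That amount ($368,000) is divided at the children's generation into 4 shares of $92,000. Callum and Kaspar each take $92,000. The 2 shares of the deceased (Joaquin and Celia) are combined into a pool of $184,000.
That pool ($184,000) is divided at the grandchildren's generation equally among Yara, Samir, Dagny, Ines, Hollis, Gwendolyn, Nell, and Thandi: $23,000 each.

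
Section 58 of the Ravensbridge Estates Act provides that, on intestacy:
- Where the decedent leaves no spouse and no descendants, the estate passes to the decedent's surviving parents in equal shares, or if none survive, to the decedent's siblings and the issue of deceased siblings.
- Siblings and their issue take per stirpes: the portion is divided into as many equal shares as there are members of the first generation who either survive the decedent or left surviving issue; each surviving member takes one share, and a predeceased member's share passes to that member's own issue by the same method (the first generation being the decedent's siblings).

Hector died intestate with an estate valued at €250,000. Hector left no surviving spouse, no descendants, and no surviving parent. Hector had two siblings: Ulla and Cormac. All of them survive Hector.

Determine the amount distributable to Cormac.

The entire €250,000 passes to the siblings and their issue.
That amount (€250,000) is divided into 2 shares of €125,000: Ulla and Cormac each take €125,000.

Cormac receives €125,000.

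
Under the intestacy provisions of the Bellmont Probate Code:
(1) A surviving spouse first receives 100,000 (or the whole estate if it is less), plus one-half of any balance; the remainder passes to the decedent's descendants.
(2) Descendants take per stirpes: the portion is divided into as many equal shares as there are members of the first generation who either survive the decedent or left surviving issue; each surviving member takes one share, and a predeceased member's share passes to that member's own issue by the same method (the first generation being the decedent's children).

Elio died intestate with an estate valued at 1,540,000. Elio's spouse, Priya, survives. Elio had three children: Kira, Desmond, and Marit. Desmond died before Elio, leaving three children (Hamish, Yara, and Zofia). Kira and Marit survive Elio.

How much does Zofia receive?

Priya first takes 100,000, leaving a balance of 1,440,000. Priya then takes one-half of the balance (720,000), for a total of 820,000. The remaining 720,000 passes to the descendants.
The descendants' portion (720,000) is divided into 3 shares of 240,000: Kira and Marit each take 240,000; Desmond's 240,000 share passes to Desmond's issue.
Desmond's share (240,000) is divided into 3 shares of 80,000: Hamish, Yara, and Zofia each take 80,000.

Zofia receives 80,000.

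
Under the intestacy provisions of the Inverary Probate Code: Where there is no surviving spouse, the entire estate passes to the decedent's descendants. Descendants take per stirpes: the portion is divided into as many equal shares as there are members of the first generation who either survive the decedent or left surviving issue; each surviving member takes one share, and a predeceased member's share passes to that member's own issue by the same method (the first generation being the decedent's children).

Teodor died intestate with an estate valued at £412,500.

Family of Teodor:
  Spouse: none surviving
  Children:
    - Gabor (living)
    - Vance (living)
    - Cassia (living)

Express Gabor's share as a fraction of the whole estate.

Gabor receives 1/3 of the estate.

The entire £412,500 passes to the descendants.
That amount (£412,500) is divided into 3 shares of £137,500: Gabor, Vance, and Cassia each take £137,500.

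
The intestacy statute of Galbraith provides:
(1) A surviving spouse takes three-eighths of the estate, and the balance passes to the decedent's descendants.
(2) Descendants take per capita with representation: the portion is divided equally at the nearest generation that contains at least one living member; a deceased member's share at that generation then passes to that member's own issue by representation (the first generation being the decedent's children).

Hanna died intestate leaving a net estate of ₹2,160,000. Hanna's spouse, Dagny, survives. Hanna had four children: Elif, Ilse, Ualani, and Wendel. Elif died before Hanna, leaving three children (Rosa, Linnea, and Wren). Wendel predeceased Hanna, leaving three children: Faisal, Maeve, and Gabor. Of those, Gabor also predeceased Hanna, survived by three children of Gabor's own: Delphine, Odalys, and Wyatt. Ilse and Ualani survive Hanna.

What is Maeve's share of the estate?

Dagny takes three-eighths of ₹2,160,000 = ₹810,000. The remaining ₹1,350,000 passes to the descendants.
The descendants' portion (₹1,350,000) is divided into 4 shares of ₹337,500: Ilse and Ualani each take ₹337,500; Elif's ₹337,500 share passes to Elif's issue; Wendel's ₹337,500 share passes to Wendel's issue.
Elif's share (₹337,500) is divided into 3 shares of ₹112,500: Rosa, Linnea, and Wren each take ₹112,500.
Wendel's share (₹337,500) is divided into 3 shares of ₹112,500: Faisal and Maeve each take ₹112,500; Gabor's ₹112,500 share passes to Gabor's issue.
Gabor's share (₹112,500) is divided into 3 shares of ₹37,500: Delphine, Odalys, and Wyatt each take ₹37,500.

Maeve receives ₹112,500.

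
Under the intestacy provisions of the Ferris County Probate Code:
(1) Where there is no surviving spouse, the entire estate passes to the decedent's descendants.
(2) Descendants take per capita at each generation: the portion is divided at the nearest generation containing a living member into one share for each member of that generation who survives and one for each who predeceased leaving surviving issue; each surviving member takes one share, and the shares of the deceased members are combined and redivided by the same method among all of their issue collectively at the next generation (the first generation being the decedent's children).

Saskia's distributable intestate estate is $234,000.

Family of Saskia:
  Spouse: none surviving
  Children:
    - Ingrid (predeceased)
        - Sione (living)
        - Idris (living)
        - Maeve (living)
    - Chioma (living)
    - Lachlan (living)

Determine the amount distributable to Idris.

Idris receives $26,000.

The entire $234,000 passes to the descendants.
That amount ($234,000) is divided at the children's generation into 3 shares of $78,000. Chioma and Lachlan each take $78,000. The remaining share for the deceased Ingrid ($78,000) is carried to the next generation.
That pool ($78,000) is divided at the grandchildren's generation equally among Sione, Idris, and Maeve: $26,000 each.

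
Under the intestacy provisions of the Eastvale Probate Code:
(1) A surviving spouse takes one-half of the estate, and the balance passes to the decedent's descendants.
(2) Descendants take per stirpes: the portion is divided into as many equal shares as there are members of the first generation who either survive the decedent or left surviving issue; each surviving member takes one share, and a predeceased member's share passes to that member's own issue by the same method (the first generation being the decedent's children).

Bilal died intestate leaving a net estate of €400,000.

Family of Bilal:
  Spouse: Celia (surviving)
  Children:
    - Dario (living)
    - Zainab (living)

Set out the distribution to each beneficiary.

Celia: €200,000; Dario: €100,000; Zainab: €100,000

Celia takes one-half of €400,000 = €200,000. The remaining €200,000 passes to the descendants.
The descendants' portion (€200,000) is divided into 2 shares of €100,000: Dario and Zainab each take €100,000.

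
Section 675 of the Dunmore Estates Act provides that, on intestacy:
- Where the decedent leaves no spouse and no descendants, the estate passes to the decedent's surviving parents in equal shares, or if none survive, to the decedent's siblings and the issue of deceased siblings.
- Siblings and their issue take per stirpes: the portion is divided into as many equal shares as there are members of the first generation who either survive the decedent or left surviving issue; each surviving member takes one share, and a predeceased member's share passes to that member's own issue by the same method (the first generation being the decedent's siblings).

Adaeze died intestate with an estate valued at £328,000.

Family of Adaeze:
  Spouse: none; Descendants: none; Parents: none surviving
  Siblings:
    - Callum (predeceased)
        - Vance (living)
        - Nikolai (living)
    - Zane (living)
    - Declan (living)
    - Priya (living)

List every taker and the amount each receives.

The entire £328,000 passes to the siblings and their issue.
That amount (£328,000) is divided into 4 shares of £82,000: Zane, Declan, and Priya each take £82,000; Callum's £82,000 share passes to Callum's issue.
Callum's share (£82,000) is divided into 2 shares of £41,000: Vance and Nikolai each take £41,000.

Vance: £41,000; Nikolai: £41,000; Zane: £82,000; Declan: £82,000; Priya: £82,000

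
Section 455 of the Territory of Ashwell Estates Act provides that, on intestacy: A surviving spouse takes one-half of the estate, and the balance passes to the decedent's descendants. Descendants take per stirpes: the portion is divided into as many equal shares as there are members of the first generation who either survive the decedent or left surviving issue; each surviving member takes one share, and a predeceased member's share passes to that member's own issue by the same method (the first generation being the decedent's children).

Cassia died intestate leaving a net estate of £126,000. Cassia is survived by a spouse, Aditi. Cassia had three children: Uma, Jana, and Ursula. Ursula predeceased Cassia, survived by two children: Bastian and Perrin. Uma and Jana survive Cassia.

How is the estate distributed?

Aditi takes one-half of £126,000 = £63,000. The remaining £63,000 passes to the descendants.
The descendants' portion (£63,000) is divided into 3 shares of £21,000: Uma and Jana each take £21,000; Ursula's £21,000 share passes to Ursula's issue.
Ursula's share (£21,000) is divided into 2 shares of £10,500: Bastian and Perrin each take £10,500.

Aditi: £63,000; Uma: £21,000; Jana: £21,000; Bastian: £10,500; Perrin: £10,500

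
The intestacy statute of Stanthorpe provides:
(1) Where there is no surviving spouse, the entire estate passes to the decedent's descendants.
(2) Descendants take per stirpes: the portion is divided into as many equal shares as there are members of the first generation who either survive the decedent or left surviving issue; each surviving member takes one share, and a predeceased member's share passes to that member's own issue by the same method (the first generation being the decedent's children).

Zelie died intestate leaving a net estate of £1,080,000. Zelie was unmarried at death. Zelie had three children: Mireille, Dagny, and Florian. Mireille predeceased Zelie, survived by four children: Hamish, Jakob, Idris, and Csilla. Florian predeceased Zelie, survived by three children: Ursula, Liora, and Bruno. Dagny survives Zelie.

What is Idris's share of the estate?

The entire £1,080,000 passes to the descendants.
That amount (£1,080,000) is divided into 3 shares of £360,000: Dagny takes £360,000; Mireille's £360,000 share passes to Mireille's issue; Florian's £360,000 share passes to Florian's issue.
Mireille's share (£360,000) is divided into 4 shares of £90,000: Hamish, Jakob, Idris, and Csilla each take £90,000.
Florian's share (£360,000) is divided into 3 shares of £120,000: Ursula, Liora, and Bruno each take £120,000.

Idris receives £90,000.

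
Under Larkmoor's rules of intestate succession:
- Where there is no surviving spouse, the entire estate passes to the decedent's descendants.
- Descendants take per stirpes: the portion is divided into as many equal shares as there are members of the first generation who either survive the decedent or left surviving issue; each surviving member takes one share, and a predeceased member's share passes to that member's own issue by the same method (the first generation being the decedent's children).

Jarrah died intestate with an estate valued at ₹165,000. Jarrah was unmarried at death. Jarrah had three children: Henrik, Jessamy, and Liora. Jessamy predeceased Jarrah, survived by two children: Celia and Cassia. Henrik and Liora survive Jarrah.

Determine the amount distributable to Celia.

The entire ₹165,000 passes to the descendants.
That amount (₹165,000) is divided into 3 shares of ₹55,000: Henrik and Liora each take ₹55,000; Jessamy's ₹55,000 share passes to Jessamy's issue.
Jessamy's share (₹55,000) is divided into 2 shares of ₹27,500: Celia and Cassia each take ₹27,500.

Celia receives ₹27,500.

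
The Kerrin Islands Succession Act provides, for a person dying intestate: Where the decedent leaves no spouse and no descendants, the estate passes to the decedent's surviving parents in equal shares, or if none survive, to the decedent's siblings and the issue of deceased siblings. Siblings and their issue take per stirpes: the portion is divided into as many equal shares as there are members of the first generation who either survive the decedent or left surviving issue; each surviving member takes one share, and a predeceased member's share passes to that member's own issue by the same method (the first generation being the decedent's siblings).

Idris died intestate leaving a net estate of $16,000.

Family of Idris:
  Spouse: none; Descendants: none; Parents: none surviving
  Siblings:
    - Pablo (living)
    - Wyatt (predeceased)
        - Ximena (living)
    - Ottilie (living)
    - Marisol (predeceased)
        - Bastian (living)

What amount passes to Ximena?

Ximena receives $4,000.

The entire $16,000 passes to the siblings and their issue.
That amount ($16,000) is divided into 4 shares of $4,000: Pablo and Ottilie each take $4,000; Wyatt's $4,000 share passes to Wyatt's issue; Marisol's $4,000 share passes to Marisol's issue.
Wyatt's share ($4,000) passes entirely to Ximena.
Marisol's share ($4,000) passes entirely to Bastian.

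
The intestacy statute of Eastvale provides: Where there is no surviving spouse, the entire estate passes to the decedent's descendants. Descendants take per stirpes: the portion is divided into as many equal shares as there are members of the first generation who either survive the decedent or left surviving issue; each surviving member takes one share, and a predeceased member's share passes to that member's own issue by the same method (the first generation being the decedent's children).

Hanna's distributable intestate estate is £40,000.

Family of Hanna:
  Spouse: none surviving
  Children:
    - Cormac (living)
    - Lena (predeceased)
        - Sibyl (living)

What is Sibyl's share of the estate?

The entire £40,000 passes to the descendants.
That amount (£40,000) is divided into 2 shares of £20,000: Cormac takes £20,000; Lena's £20,000 share passes to Lena's issue.
Lena's share (£20,000) passes entirely to Sibyl.

Sibyl receives £20,000.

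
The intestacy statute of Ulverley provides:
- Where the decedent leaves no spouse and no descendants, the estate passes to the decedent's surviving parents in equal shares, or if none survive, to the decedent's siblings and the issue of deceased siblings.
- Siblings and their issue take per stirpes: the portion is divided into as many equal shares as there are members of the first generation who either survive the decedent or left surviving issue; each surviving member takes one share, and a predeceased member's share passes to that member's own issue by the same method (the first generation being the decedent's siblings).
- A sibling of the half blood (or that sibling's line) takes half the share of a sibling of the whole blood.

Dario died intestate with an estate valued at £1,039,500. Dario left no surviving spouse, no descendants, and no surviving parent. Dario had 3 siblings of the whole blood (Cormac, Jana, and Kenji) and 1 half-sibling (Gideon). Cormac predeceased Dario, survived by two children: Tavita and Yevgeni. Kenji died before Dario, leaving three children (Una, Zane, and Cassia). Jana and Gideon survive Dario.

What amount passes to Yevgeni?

Yevgeni receives £148,500.

The entire £1,039,500 passes to the siblings and their issue.
Counting each half-blood sibling's line as half a unit, there are 7/2 units in £1,039,500, so one unit is £297,000. Whole-blood lines (Cormac, Jana, and Kenji) take £297,000 each; half-blood lines (Gideon) take £148,500 each.
Cormac's share (£297,000) is divided into 2 shares of £148,500: Tavita and Yevgeni each take £148,500.
Kenji's share (£297,000) is divided into 3 shares of £99,000: Una, Zane, and Cassia each take £99,000.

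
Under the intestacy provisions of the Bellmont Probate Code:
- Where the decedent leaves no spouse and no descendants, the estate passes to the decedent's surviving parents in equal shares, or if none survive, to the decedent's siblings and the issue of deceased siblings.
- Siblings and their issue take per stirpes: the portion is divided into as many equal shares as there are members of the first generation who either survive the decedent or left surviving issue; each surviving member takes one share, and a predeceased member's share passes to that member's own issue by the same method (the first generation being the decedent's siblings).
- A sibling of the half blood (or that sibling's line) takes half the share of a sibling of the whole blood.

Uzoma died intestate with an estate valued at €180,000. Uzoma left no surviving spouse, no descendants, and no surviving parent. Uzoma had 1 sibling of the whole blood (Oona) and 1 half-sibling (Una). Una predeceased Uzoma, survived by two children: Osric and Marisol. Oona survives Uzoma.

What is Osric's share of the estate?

The entire €180,000 passes to the siblings and their issue.
Counting each half-blood sibling's line as half a unit, there are 3/2 units in €180,000, so one unit is €120,000. Whole-blood lines (Oona) take €120,000 each; half-blood lines (Una) take €60,000 each.
Una's share (€60,000) is divided into 2 shares of €30,000: Osric and Marisol each take €30,000.

Osric receives €30,000.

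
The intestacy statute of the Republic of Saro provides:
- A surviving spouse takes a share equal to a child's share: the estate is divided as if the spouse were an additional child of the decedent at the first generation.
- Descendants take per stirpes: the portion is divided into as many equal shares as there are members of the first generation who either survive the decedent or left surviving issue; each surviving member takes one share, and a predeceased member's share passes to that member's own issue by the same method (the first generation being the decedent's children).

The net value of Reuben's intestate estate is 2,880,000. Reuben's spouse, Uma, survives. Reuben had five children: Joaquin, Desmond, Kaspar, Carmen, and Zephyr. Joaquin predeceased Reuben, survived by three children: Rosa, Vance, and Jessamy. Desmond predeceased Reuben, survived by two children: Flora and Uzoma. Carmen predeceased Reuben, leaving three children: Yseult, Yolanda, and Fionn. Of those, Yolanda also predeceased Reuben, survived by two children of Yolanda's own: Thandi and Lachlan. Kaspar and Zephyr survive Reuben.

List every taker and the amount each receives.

The spouse counts as an additional share at the children's level, so there are 6 primary shares of 480,000. Uma takes one such share (480,000).
The children's combined portion (2,400,000) is divided into 5 shares of 480,000: Kaspar and Zephyr each take 480,000; Joaquin's 480,000 share passes to Joaquin's issue; Desmond's 480,000 share passes to Desmond's issue; Carmen's 480,000 share passes to Carmen's issue.
Joaquin's share (480,000) is divided into 3 shares of 160,000: Rosa, Vance, and Jessamy each take 160,000.
Desmond's share (480,000) is divided into 2 shares of 240,000: Flora and Uzoma each take 240,000.
Carmen's share (480,000) is divided into 3 shares of 160,000: Yseult and Fionn each take 160,000; Yolanda's 160,000 share passes to Yolanda's issue.
Yolanda's share (160,000) is divided into 2 shares of 80,000: Thandi and Lachlan each take 80,000.

Uma: 480,000; Rosa: 160,000; Vance: 160,000; Jessamy: 160,000; Flora: 240,000; Uzoma: 240,000; Kaspar: 480,000; Yseult: 160,000; Thandi: 80,000; Lachlan: 80,000; Fionn: 160,000; Zephyr: 480,000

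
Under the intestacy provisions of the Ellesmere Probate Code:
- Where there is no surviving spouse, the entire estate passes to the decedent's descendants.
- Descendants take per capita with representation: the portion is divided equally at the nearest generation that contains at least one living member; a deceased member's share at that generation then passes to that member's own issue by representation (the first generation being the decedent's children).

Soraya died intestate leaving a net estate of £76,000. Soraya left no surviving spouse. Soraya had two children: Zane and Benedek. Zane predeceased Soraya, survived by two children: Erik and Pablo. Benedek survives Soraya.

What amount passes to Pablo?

The entire £76,000 passes to the descendants.
That amount (£76,000) is divided into 2 shares of £38,000: Benedek takes £38,000; Zane's £38,000 share passes to Zane's issue.
Zane's share (£38,000) is divided into 2 shares of £19,000: Erik and Pablo each take £19,000.

Pablo receives £19,000.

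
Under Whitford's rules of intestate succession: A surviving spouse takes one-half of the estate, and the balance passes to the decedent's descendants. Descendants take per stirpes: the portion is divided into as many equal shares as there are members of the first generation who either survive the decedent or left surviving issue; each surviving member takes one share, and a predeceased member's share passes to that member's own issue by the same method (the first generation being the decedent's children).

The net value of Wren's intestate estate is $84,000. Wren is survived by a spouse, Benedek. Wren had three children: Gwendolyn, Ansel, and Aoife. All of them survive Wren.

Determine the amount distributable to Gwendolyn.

Gwendolyn receives $14,000.

Benedek takes one-half of $84,000 = $42,000. The remaining $42,000 passes to the descendants.
The descendants' portion ($42,000) is divided into 3 shares of $14,000: Gwendolyn, Ansel, and Aoife each take $14,000.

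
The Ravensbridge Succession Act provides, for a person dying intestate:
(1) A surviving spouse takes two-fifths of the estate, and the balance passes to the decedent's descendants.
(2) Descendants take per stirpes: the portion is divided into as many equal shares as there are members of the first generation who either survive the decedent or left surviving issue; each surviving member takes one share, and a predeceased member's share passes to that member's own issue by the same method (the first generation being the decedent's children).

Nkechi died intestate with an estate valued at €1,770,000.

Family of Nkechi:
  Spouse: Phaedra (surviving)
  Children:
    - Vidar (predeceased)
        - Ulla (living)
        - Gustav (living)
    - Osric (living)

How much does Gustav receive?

Gustav receives €265,500.

Phaedra takes two-fifths of €1,770,000 = €708,000. The remaining €1,062,000 passes to the descendants.
The descendants' portion (€1,062,000) is divided into 2 shares of €531,000: Osric takes €531,000; Vidar's €531,000 share passes to Vidar's issue.
Vidar's share (€531,000) is divided into 2 shares of €265,500: Ulla and Gustav each take €265,500.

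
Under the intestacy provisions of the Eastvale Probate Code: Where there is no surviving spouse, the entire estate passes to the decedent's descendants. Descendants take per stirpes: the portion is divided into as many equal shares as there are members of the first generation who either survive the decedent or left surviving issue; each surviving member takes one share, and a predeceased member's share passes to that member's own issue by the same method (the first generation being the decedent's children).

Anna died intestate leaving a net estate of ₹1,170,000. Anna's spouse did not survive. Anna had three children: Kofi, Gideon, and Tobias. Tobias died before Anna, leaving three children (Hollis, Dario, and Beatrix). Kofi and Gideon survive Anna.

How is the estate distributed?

Kofi: ₹390,000; Gideon: ₹390,000; Hollis: ₹130,000; Dario: ₹130,000; Beatrix: ₹130,000

The entire ₹1,170,000 passes to the descendants.
That amount (₹1,170,000) is divided into 3 shares of ₹390,000: Kofi and Gideon each take ₹390,000; Tobias's ₹390,000 share passes to Tobias's issue.
Tobias's share (₹390,000) is divided into 3 shares of ₹130,000: Hollis, Dario, and Beatrix each take ₹130,000.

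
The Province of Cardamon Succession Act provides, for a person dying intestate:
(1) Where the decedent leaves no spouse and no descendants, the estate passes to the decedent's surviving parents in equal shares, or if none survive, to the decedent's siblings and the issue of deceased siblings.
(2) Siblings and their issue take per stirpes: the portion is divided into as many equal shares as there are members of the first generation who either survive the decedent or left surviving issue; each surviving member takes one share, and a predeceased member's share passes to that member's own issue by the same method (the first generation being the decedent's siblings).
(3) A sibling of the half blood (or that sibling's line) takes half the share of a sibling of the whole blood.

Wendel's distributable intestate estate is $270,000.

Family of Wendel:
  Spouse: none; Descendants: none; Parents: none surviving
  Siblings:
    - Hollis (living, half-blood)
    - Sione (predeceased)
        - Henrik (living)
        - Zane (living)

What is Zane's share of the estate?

The entire $270,000 passes to the siblings and their issue.
Counting each half-blood sibling's line as half a unit, there are 3/2 units in $270,000, so one unit is $180,000. Whole-blood lines (Sione) take $180,000 each; half-blood lines (Hollis) take $90,000 each.
Sione's share ($180,000) is divided into 2 shares of $90,000: Henrik and Zane each take $90,000.

Zane receives $90,000.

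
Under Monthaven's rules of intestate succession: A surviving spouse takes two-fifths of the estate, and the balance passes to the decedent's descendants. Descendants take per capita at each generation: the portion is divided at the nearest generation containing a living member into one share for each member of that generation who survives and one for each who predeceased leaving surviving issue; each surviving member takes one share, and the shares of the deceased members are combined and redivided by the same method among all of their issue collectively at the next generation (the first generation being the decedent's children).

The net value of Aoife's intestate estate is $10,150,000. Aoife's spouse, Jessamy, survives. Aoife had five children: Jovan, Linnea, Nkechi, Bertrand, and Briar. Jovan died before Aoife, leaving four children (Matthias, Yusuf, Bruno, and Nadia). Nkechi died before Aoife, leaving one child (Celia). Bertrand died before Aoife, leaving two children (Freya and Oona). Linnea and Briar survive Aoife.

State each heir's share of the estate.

Jessamy: $4,060,000; Matthias: $522,000; Yusuf: $522,000; Bruno: $522,000; Nadia: $522,000; Linnea: $1,218,000; Celia: $522,000; Freya: $522,000; Oona: $522,000; Briar: $1,218,000

Jessamy takes two-fifths of $10,150,000 = $4,060,000. The remaining $6,090,000 passes to the descendants.
The descendants' portion ($6,090,000) is divided at the children's generation into 5 shares of $1,218,000. Linnea and Briar each take $1,218,000. The 3 shares of the deceased (Jovan, Nkechi, and Bertrand) are combined into a pool of $3,654,000.
That pool ($3,654,000) is divided at the grandchildren's generation equally among Matthias, Yusuf, Bruno, Nadia, Celia, Freya, and Oona: $522,000 each.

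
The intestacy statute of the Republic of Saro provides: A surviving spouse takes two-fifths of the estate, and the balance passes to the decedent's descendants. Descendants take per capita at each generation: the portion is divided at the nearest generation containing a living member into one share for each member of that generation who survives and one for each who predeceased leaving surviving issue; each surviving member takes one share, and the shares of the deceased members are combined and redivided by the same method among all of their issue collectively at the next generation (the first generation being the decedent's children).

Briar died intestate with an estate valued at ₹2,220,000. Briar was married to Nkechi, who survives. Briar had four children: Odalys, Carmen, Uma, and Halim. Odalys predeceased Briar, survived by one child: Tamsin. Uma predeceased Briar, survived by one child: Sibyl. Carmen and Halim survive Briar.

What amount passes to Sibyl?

Sibyl receives ₹333,000.

Nkechi takes two-fifths of ₹2,220,000 = ₹888,000. The remaining ₹1,332,000 passes to the descendants.
The descendants' portion (₹1,332,000) is divided at the children's generation into 4 shares of ₹333,000. Carmen and Halim each take ₹333,000. The 2 shares of the deceased (Odalys and Uma) are combined into a pool of ₹666,000.
That pool (₹666,000) is divided at the grandchildren's generation equally among Tamsin and Sibyl: ₹333,000 each.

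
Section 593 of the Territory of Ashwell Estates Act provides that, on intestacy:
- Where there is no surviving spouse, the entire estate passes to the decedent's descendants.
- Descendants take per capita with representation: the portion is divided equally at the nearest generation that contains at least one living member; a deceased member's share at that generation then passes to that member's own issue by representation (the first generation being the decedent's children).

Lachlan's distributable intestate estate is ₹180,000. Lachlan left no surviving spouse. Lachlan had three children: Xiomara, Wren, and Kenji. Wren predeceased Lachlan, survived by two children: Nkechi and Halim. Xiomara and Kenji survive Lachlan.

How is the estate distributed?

Xiomara: ₹60,000; Nkechi: ₹30,000; Halim: ₹30,000; Kenji: ₹60,000

The entire ₹180,000 passes to the descendants.
That amount (₹180,000) is divided into 3 shares of ₹60,000: Xiomara and Kenji each take ₹60,000; Wren's ₹60,000 share passes to Wren's issue.
Wren's share (₹60,000) is divided into 2 shares of ₹30,000: Nkechi and Halim each take ₹30,000.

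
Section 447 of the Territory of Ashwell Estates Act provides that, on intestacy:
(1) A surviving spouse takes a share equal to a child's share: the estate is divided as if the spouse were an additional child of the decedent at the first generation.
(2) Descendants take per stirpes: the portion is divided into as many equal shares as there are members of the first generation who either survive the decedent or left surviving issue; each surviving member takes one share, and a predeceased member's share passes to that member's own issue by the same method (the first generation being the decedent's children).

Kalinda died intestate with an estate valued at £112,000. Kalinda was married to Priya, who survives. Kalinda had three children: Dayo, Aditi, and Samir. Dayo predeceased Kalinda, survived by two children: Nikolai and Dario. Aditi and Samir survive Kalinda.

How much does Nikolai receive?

Nikolai receives £14,000.

The spouse counts as an additional share at the children's level, so there are 4 primary shares of £28,000. Priya takes one such share (£28,000).
The children's combined portion (£84,000) is divided into 3 shares of £28,000: Aditi and Samir each take £28,000; Dayo's £28,000 share passes to Dayo's issue.
Dayo's share (£28,000) is divided into 2 shares of £14,000: Nikolai and Dario each take £14,000.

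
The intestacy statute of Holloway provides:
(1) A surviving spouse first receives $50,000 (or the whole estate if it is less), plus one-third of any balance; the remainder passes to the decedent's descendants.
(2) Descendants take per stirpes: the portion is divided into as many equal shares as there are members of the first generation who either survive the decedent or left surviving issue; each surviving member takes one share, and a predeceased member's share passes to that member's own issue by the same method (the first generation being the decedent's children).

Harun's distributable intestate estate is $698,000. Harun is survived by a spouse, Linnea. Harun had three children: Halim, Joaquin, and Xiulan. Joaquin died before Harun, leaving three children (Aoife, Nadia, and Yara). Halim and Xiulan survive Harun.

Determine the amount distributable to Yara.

Yara receives $48,000.

Linnea first takes $50,000, leaving a balance of $648,000. Linnea then takes one-third of the balance ($216,000), for a total of $266,000. The remaining $432,000 passes to the descendants.
The descendants' portion ($432,000) is divided into 3 shares of $144,000: Halim and Xiulan each take $144,000; Joaquin's $144,000 share passes to Joaquin's issue.
Joaquin's share ($144,000) is divided into 3 shares of $48,000: Aoife, Nadia, and Yara each take $48,000.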